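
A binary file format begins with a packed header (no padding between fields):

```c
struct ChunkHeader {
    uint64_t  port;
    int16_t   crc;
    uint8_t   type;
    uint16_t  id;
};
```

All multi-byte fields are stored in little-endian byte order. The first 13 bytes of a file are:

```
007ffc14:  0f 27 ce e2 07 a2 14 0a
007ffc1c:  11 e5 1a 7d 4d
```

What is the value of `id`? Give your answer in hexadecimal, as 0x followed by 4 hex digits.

`id` follows `port` (8 B), `crc` (2 B), `type` (1 B), so it starts at offset 8 + 2 + 1 = 11 and occupies 2 bytes.
Bytes at offsets 11..12: 7D 4D.
Little-endian: lowest address holds the least-significant byte.
Reassemble most-significant byte first: 4D 7D → 0x4D7D.

0x4D7D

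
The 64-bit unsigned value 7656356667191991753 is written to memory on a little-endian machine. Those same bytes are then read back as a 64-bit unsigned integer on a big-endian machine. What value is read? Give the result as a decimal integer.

14491929244673196138

7656356667191991753 in 64-bit hexadecimal is 0x6A40D7D2DDAC1DC9.
Stored little-endian, the bytes at ascending addresses are C9 1D AC DD D2 D7 40 6A.
Read back as big-endian, the last byte is least significant, giving 0xC91DACDDD2D7406A.
0xC91DACDDD2D7406A = 14491929244673196138.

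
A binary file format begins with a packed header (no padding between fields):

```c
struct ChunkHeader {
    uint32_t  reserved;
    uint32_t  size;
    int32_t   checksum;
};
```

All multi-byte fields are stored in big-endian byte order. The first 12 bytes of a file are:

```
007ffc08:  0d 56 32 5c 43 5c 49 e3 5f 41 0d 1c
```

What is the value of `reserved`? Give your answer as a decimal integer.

`reserved` is the first field, at byte offset 0, occupying 4 bytes.
Bytes at offsets 0..3: 0D 56 32 5C.
Big-endian: lowest address holds the most-significant byte.
The bytes are already most-significant first: 0x0D56325C.
0x0D56325C = 223752796.

223752796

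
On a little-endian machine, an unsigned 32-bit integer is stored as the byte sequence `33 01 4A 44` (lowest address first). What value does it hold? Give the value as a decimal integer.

1145700659

Little-endian: lowest address holds the least-significant byte.
Reassemble most-significant byte first: 44 4A 01 33 → 0x444A0133.
0x444A0133 = 1145700659.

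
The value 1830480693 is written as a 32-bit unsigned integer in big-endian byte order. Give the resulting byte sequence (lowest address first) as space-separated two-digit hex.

6D 1A EB 35

1830480693 in hexadecimal, padded to 32 bits, is 0x6D1AEB35.
Split into bytes (most-significant first): 6D 1A EB 35.
Big-endian stores the most-significant byte at the lowest address.
So the memory order matches the most-significant-first order: 6D 1A EB 35.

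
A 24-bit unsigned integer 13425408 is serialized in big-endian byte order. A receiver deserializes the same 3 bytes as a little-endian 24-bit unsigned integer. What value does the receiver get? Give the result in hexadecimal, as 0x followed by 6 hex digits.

0x00DBCC

13425408 in 24-bit hexadecimal is 0xCCDB00.
Stored big-endian, the bytes at ascending addresses are CC DB 00.
Read back as little-endian, the first byte is least significant, giving 0x00DBCC.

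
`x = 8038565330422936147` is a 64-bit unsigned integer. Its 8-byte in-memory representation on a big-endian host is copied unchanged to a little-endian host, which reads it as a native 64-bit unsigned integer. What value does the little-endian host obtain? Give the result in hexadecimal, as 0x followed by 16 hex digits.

8038565330422936147 in 64-bit hexadecimal is 0x6F8EB893EFA13253.
Stored big-endian, the bytes at ascending addresses are 6F 8E B8 93 EF A1 32 53.
Read back as little-endian, the first byte is least significant, giving 0x5332A1EF93B88E6F.

0x5332A1EF93B88E6F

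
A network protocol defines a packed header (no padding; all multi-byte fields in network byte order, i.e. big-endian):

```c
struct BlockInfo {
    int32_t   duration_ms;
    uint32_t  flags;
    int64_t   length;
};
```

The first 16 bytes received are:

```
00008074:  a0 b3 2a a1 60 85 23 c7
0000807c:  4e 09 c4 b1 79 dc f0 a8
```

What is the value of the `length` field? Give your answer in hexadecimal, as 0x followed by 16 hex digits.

`length` follows `duration_ms` (4 B), `flags` (4 B), so it starts at offset 4 + 4 = 8 and occupies 8 bytes.
Bytes at offsets 8..15: 4E 09 C4 B1 79 DC F0 A8.
In big-endian order the high byte comes first in memory.
The bytes are already most-significant first: 0x4E09C4B179DCF0A8.

0x4E09C4B179DCF0A8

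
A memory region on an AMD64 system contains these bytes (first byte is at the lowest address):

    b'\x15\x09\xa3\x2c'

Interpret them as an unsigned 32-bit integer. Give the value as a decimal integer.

748882197

In little-endian order the low byte comes first in memory.
Reassemble most-significant byte first: 2C A3 09 15 → 0x2CA30915.
0x2CA30915 = 748882197.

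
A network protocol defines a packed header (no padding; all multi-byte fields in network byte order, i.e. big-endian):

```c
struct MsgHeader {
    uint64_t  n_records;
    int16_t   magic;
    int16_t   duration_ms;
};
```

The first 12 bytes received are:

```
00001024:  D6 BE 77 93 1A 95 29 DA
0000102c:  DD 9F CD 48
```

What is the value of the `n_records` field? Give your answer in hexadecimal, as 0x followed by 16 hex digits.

`n_records` is the first field, at byte offset 0, occupying 8 bytes.
Bytes at offsets 0..7: D6 BE 77 93 1A 95 29 DA.
Big-endian: lowest address holds the most-significant byte.
The bytes are already most-significant first: 0xD6BE77931A9529DA.

0xD6BE77931A9529DA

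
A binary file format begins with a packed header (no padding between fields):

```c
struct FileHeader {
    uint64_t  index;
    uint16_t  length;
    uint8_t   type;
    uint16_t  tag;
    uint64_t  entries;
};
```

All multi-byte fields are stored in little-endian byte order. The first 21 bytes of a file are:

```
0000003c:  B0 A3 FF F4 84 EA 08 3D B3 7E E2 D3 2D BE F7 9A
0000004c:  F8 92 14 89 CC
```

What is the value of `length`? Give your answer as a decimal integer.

`length` follows `index` (8 bytes), so it starts at byte offset 8 and occupies 2 bytes.
Bytes at offsets 8..9: B3 7E.
Little-endian: lowest address holds the least-significant byte.
Reassemble most-significant byte first: 7E B3 → 0x7EB3.
0x7EB3 = 32435.

32435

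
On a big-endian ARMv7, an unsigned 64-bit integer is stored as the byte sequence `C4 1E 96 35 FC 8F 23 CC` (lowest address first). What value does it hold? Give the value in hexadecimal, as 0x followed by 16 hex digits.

In big-endian order the high byte comes first in memory.
The bytes are already most-significant first: 0xC41E9635FC8F23CC.

0xC41E9635FC8F23CC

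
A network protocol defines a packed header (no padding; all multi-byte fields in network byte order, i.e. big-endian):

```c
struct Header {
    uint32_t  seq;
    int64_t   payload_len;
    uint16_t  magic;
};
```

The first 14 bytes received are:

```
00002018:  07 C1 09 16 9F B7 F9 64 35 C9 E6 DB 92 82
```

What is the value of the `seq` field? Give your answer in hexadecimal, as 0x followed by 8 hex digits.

`seq` is the first field, at byte offset 0, occupying 4 bytes.
Bytes at offsets 0..3: 07 C1 09 16.
Big-endian stores the most-significant byte at the lowest address.
The bytes are already most-significant first: 0x07C10916.

0x07C10916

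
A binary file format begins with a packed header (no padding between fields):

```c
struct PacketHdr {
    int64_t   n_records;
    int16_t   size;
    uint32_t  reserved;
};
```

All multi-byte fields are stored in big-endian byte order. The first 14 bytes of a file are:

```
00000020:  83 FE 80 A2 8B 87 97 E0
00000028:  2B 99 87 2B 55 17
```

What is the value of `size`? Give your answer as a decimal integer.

11161

`size` follows `n_records` (8 bytes), so it starts at byte offset 8 and occupies 2 bytes.
Bytes at offsets 8..9: 2B 99.
Big-endian: lowest address holds the most-significant byte.
The bytes are already most-significant first: 0x2B99.
0x2B99 = 11161.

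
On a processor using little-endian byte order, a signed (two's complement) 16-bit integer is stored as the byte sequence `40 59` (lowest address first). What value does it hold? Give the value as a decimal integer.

Little-endian: lowest address holds the least-significant byte.
Reassemble most-significant byte first: 59 40 → 0x5940.
0x5940 = 22848.

22848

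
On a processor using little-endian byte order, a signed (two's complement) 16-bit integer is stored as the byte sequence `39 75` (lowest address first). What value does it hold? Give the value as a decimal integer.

30009

Little-endian: lowest address holds the least-significant byte.
Reassemble most-significant byte first: 75 39 → 0x7539.
0x7539 = 30009.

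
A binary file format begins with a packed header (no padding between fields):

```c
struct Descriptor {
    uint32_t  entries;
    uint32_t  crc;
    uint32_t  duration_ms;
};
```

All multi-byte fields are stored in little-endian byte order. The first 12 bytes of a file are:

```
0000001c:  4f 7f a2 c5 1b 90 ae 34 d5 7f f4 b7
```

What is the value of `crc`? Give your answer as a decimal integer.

883855387

`crc` follows `entries` (4 bytes), so it starts at byte offset 4 and occupies 4 bytes.
Bytes at offsets 4..7: 1B 90 AE 34.
Little-endian stores the least-significant byte at the lowest address.
Reassemble most-significant byte first: 34 AE 90 1B → 0x34AE901B.
0x34AE901B = 883855387.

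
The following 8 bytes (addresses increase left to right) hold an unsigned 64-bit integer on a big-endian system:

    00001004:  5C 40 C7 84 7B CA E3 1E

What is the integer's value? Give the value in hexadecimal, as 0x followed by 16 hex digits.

0x5C40C7847BCAE31E

Big-endian stores the most-significant byte at the lowest address.
The bytes are already most-significant first: 0x5C40C7847BCAE31E.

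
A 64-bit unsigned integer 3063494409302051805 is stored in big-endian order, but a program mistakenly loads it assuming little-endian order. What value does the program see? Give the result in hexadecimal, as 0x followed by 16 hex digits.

0xDD0BD825EFB7832A

3063494409302051805 in 64-bit hexadecimal is 0x2A83B7EF25D80BDD.
Stored big-endian, the bytes at ascending addresses are 2A 83 B7 EF 25 D8 0B DD.
Read back as little-endian, the first byte is least significant, giving 0xDD0BD825EFB7832A.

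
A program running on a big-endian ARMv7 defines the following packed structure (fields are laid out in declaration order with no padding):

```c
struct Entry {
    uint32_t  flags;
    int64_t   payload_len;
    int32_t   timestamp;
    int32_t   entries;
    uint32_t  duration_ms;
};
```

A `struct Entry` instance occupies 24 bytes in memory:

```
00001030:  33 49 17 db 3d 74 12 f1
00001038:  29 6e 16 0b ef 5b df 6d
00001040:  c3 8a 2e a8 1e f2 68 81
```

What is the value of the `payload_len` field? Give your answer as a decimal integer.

`payload_len` follows `flags` (4 bytes), so it starts at byte offset 4 and occupies 8 bytes.
Bytes at offsets 4..11: 3D 74 12 F1 29 6E 16 0B.
Big-endian stores the most-significant byte at the lowest address.
The bytes are already most-significant first: 0x3D7412F1296E160B.
0x3D7412F1296E160B = 4428185160603538955.

4428185160603538955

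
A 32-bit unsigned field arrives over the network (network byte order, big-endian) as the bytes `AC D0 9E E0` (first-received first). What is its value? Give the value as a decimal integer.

2899353312

In big-endian order the high byte comes first in memory.
The bytes are already most-significant first: 0xACD09EE0.
0xACD09EE0 = 2899353312.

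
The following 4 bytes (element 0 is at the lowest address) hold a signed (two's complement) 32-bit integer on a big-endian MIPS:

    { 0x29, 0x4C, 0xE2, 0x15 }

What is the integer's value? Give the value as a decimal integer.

692904469

Big-endian: lowest address holds the most-significant byte.
The bytes are already most-significant first: 0x294CE215.
0x294CE215 = 692904469.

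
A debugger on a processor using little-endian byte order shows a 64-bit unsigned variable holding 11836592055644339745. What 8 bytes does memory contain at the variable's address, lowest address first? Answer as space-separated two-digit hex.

11836592055644339745 in hexadecimal, padded to 64 bits, is 0xA44405C2FBE43E21.
Split into bytes (most-significant first): A4 44 05 C2 FB E4 3E 21.
Little-endian: lowest address holds the least-significant byte.
So at ascending addresses the bytes are 21 3E E4 FB C2 05 44 A4.

21 3E E4 FB C2 05 44 A4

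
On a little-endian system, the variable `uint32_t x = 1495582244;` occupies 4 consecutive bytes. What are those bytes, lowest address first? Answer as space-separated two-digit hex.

1495582244 in hexadecimal, padded to 32 bits, is 0x5924C624.
Split into bytes (most-significant first): 59 24 C6 24.
Little-endian stores the least-significant byte at the lowest address.
So at ascending addresses the bytes are 24 C6 24 59.

24 C6 24 59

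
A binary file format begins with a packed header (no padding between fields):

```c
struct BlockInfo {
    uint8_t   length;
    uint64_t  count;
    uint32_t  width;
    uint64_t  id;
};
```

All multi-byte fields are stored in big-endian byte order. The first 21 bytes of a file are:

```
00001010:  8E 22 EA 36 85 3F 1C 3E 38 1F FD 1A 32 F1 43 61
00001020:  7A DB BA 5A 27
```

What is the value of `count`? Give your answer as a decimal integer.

`count` follows `length` (1 byte), so it starts at byte offset 1 and occupies 8 bytes.
Bytes at offsets 1..8: 22 EA 36 85 3F 1C 3E 38.
Big-endian: lowest address holds the most-significant byte.
The bytes are already most-significant first: 0x22EA36853F1C3E38.
0x22EA36853F1C3E38 = 2515883287757209144.

2515883287757209144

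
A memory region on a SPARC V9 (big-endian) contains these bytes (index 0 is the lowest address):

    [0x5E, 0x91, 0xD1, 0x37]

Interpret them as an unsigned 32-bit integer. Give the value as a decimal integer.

Big-endian stores the most-significant byte at the lowest address.
The bytes are already most-significant first: 0x5E91D137.
0x5E91D137 = 1586614583.

1586614583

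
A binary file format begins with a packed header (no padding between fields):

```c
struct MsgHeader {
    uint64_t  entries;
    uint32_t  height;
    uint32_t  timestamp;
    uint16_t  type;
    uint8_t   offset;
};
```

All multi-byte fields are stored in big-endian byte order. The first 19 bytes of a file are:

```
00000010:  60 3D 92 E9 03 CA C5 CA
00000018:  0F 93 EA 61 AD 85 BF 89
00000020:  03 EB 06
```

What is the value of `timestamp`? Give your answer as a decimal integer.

`timestamp` follows `entries` (8 B), `height` (4 B), so it starts at offset 8 + 4 = 12 and occupies 4 bytes.
Bytes at offsets 12..15: AD 85 BF 89.
Big-endian stores the most-significant byte at the lowest address.
The bytes are already most-significant first: 0xAD85BF89.
0xAD85BF89 = 2911223689.

2911223689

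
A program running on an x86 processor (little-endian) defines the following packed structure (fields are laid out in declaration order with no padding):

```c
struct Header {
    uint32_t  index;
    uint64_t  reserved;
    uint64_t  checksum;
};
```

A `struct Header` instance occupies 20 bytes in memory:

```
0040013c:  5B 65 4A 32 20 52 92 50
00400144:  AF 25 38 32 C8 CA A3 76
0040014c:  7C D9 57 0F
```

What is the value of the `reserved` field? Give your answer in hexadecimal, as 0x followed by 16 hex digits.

`reserved` follows `index` (4 bytes), so it starts at byte offset 4 and occupies 8 bytes.
Bytes at offsets 4..11: 20 52 92 50 AF 25 38 32.
In little-endian order the low byte comes first in memory.
Reassemble most-significant byte first: 32 38 25 AF 50 92 52 20 → 0x323825AF50925220.

0x323825AF50925220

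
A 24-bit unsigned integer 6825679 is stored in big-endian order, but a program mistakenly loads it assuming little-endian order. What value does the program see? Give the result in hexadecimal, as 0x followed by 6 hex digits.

0xCF2668

6825679 in 24-bit hexadecimal is 0x6826CF.
Stored big-endian, the bytes at ascending addresses are 68 26 CF.
Read back as little-endian, the first byte is least significant, giving 0xCF2668.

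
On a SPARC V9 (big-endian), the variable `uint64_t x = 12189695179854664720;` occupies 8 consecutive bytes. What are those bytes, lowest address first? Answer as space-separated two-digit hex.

A9 2A 7F 2E AB 87 54 10

12189695179854664720 in hexadecimal, padded to 64 bits, is 0xA92A7F2EAB875410.
Split into bytes (most-significant first): A9 2A 7F 2E AB 87 54 10.
Big-endian stores the most-significant byte at the lowest address.
So the memory order matches the most-significant-first order: A9 2A 7F 2E AB 87 54 10.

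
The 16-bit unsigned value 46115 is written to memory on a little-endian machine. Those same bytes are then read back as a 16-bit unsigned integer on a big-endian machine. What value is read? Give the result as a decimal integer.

46115 in 16-bit hexadecimal is 0xB423.
Stored little-endian, the bytes at ascending addresses are 23 B4.
Read back as big-endian, the last byte is least significant, giving 0x23B4.
0x23B4 = 9140.

9140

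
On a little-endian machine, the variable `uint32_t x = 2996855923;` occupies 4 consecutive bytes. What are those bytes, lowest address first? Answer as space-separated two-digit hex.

73 64 A0 B2

2996855923 in hexadecimal, padded to 32 bits, is 0xB2A06473.
Split into bytes (most-significant first): B2 A0 64 73.
In little-endian order the low byte comes first in memory.
So at ascending addresses the bytes are 73 64 A0 B2.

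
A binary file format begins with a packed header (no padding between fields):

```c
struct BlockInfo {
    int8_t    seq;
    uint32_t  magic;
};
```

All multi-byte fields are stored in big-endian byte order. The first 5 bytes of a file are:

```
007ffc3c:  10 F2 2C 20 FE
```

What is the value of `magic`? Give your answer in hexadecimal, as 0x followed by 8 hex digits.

`magic` follows `seq` (1 byte), so it starts at byte offset 1 and occupies 4 bytes.
Bytes at offsets 1..4: F2 2C 20 FE.
Big-endian: lowest address holds the most-significant byte.
The bytes are already most-significant first: 0xF22C20FE.

0xF22C20FE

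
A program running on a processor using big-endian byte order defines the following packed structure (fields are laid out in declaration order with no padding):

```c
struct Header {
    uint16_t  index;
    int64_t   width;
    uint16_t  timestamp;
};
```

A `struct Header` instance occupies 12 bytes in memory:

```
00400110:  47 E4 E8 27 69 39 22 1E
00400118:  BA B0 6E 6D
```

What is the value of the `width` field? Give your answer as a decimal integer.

-1718289038712063312

`width` follows `index` (2 bytes), so it starts at byte offset 2 and occupies 8 bytes.
Bytes at offsets 2..9: E8 27 69 39 22 1E BA B0.
In big-endian order the high byte comes first in memory.
The bytes are already most-significant first: 0xE8276939221EBAB0.
Top bit is set, so as a signed 64-bit value this is 0xE8276939221EBAB0 − 2^64 = -1718289038712063312.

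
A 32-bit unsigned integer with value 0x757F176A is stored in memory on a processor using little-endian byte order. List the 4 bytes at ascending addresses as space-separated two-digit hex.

Split into bytes (most-significant first): 75 7F 17 6A.
In little-endian order the low byte comes first in memory.
So at ascending addresses the bytes are 6A 17 7F 75.

6A 17 7F 75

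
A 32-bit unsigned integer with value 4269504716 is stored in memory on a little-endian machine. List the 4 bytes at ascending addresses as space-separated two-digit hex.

4269504716 in hexadecimal, padded to 32 bits, is 0xFE7B78CC.
Split into bytes (most-significant first): FE 7B 78 CC.
Little-endian: lowest address holds the least-significant byte.
So at ascending addresses the bytes are CC 78 7B FE.

CC 78 7B FE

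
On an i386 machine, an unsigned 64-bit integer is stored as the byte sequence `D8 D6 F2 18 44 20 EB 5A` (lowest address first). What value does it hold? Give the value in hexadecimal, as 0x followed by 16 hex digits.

0x5AEB204418F2D6D8

Little-endian stores the least-significant byte at the lowest address.
Reassemble most-significant byte first: 5A EB 20 44 18 F2 D6 D8 → 0x5AEB204418F2D6D8.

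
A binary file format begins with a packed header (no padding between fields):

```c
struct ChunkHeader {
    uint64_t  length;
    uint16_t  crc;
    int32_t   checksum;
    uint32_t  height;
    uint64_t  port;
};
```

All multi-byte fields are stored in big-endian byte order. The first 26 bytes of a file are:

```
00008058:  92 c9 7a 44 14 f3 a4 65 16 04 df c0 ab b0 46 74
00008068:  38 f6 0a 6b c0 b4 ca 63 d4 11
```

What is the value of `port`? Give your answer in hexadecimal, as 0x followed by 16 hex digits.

0x0A6BC0B4CA63D411

`port` follows `length` (8 B), `crc` (2 B), `checksum` (4 B), `height` (4 B), so it starts at offset 8 + 2 + 4 + 4 = 18 and occupies 8 bytes.
Bytes at offsets 18..25: 0A 6B C0 B4 CA 63 D4 11.
Big-endian: lowest address holds the most-significant byte.
The bytes are already most-significant first: 0x0A6BC0B4CA63D411.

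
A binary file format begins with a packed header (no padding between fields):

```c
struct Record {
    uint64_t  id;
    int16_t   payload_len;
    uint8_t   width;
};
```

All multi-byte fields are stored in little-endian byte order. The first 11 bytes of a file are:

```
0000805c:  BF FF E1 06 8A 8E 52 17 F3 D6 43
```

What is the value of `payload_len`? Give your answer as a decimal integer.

`payload_len` follows `id` (8 bytes), so it starts at byte offset 8 and occupies 2 bytes.
Bytes at offsets 8..9: F3 D6.
Little-endian: lowest address holds the least-significant byte.
Reassemble most-significant byte first: D6 F3 → 0xD6F3.
Top bit is set, so as a signed 16-bit value this is 0xD6F3 − 2^16 = -10509.

-10509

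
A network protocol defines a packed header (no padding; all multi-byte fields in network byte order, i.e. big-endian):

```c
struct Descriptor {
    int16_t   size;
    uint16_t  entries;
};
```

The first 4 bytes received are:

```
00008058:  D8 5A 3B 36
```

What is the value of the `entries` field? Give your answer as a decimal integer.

15158

`entries` follows `size` (2 bytes), so it starts at byte offset 2 and occupies 2 bytes.
Bytes at offsets 2..3: 3B 36.
Big-endian: lowest address holds the most-significant byte.
The bytes are already most-significant first: 0x3B36.
0x3B36 = 15158.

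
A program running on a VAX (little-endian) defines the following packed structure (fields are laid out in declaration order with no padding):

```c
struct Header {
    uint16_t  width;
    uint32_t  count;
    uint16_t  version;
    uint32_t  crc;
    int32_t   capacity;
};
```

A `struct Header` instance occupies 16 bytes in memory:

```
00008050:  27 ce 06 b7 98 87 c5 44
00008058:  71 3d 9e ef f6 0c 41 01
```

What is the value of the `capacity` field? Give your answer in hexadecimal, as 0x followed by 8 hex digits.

0x01410CF6

`capacity` follows `width` (2 B), `count` (4 B), `version` (2 B), `crc` (4 B), so it starts at offset 2 + 4 + 2 + 4 = 12 and occupies 4 bytes.
Bytes at offsets 12..15: F6 0C 41 01.
In little-endian order the low byte comes first in memory.
Reassemble most-significant byte first: 01 41 0C F6 → 0x01410CF6.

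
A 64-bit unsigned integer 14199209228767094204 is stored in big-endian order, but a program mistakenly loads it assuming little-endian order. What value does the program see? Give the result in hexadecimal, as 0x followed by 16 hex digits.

0xBC651C1C90B90DC5

14199209228767094204 in 64-bit hexadecimal is 0xC50DB9901C1C65BC.
Stored big-endian, the bytes at ascending addresses are C5 0D B9 90 1C 1C 65 BC.
Read back as little-endian, the first byte is least significant, giving 0xBC651C1C90B90DC5.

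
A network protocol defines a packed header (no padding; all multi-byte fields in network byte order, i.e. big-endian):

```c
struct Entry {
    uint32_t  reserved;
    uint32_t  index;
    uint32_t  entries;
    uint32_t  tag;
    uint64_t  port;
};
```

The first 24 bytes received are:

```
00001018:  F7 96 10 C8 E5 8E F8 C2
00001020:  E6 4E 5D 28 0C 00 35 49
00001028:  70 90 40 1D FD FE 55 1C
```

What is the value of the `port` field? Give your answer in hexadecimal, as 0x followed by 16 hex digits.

0x7090401DFDFE551C

`port` follows `reserved` (4 B), `index` (4 B), `entries` (4 B), `tag` (4 B), so it starts at offset 4 + 4 + 4 + 4 = 16 and occupies 8 bytes.
Bytes at offsets 16..23: 70 90 40 1D FD FE 55 1C.
In big-endian order the high byte comes first in memory.
The bytes are already most-significant first: 0x7090401DFDFE551C.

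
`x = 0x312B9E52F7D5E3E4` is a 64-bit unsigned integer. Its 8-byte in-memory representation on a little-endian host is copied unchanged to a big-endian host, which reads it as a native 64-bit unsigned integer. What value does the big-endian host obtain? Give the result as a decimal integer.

Stored little-endian, the bytes at ascending addresses are E4 E3 D5 F7 52 9E 2B 31.
Read back as big-endian, the last byte is least significant, giving 0xE4E3D5F7529E2B31.
0xE4E3D5F7529E2B31 = 16493261518580624177.

16493261518580624177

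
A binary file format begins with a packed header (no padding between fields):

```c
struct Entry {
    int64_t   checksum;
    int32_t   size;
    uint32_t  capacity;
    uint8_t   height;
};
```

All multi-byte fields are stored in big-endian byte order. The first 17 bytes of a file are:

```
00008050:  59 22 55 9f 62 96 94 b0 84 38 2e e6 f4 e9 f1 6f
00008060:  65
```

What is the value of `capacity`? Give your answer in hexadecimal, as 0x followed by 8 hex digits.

0xF4E9F16F

`capacity` follows `checksum` (8 B), `size` (4 B), so it starts at offset 8 + 4 = 12 and occupies 4 bytes.
Bytes at offsets 12..15: F4 E9 F1 6F.
Big-endian stores the most-significant byte at the lowest address.
The bytes are already most-significant first: 0xF4E9F16F.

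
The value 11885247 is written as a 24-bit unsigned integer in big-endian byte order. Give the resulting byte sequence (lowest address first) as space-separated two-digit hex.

11885247 in hexadecimal, padded to 24 bits, is 0xB55ABF.
Split into bytes (most-significant first): B5 5A BF.
Big-endian stores the most-significant byte at the lowest address.
So the memory order matches the most-significant-first order: B5 5A BF.

B5 5A BF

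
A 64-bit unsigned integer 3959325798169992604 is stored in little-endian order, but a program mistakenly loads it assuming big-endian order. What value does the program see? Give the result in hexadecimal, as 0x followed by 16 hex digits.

3959325798169992604 in 64-bit hexadecimal is 0x36F259D605F65D9C.
Stored little-endian, the bytes at ascending addresses are 9C 5D F6 05 D6 59 F2 36.
Read back as big-endian, the last byte is least significant, giving 0x9C5DF605D659F236.

0x9C5DF605D659F236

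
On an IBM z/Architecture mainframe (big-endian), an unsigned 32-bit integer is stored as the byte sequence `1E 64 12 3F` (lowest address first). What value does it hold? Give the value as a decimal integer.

509874751

Big-endian stores the most-significant byte at the lowest address.
The bytes are already most-significant first: 0x1E64123F.
0x1E64123F = 509874751.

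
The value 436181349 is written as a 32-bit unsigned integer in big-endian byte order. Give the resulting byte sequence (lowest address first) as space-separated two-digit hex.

436181349 in hexadecimal, padded to 32 bits, is 0x19FF9965.
Split into bytes (most-significant first): 19 FF 99 65.
Big-endian stores the most-significant byte at the lowest address.
So the memory order matches the most-significant-first order: 19 FF 99 65.

19 FF 99 65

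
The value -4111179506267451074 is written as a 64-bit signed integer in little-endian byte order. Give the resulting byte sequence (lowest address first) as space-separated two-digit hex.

Two's complement of -4111179506267451074 in 64 bits: 4111179506267451074 = 0x390DD7FA9EEFEEC2; invert → 0xC6F228056110113D; add 1 → 0xC6F228056110113E.
Split into bytes (most-significant first): C6 F2 28 05 61 10 11 3E.
Little-endian: lowest address holds the least-significant byte.
So at ascending addresses the bytes are 3E 11 10 61 05 28 F2 C6.

3E 11 10 61 05 28 F2 C6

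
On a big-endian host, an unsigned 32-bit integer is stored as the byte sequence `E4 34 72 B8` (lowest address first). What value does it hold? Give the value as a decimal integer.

In big-endian order the high byte comes first in memory.
The bytes are already most-significant first: 0xE43472B8.
0xE43472B8 = 3828642488.

3828642488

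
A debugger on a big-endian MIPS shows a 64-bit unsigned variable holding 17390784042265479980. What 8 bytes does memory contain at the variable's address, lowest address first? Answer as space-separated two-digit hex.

F1 58 79 F2 34 C4 0B 2C

17390784042265479980 in hexadecimal, padded to 64 bits, is 0xF15879F234C40B2C.
Split into bytes (most-significant first): F1 58 79 F2 34 C4 0B 2C.
In big-endian order the high byte comes first in memory.
So the memory order matches the most-significant-first order: F1 58 79 F2 34 C4 0B 2C.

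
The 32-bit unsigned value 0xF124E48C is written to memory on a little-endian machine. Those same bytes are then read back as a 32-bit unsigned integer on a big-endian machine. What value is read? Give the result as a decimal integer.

2363761905

Stored little-endian, the bytes at ascending addresses are 8C E4 24 F1.
Read back as big-endian, the last byte is least significant, giving 0x8CE424F1.
0x8CE424F1 = 2363761905.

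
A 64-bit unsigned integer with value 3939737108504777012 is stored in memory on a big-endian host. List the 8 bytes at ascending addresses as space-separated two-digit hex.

3939737108504777012 in hexadecimal, padded to 64 bits, is 0x36ACC206CCDA1134.
Split into bytes (most-significant first): 36 AC C2 06 CC DA 11 34.
In big-endian order the high byte comes first in memory.
So the memory order matches the most-significant-first order: 36 AC C2 06 CC DA 11 34.

36 AC C2 06 CC DA 11 34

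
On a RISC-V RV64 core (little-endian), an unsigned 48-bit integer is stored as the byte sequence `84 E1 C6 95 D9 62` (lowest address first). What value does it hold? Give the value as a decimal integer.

108686660264324

Little-endian: lowest address holds the least-significant byte.
Reassemble most-significant byte first: 62 D9 95 C6 E1 84 → 0x62D995C6E184.
0x62D995C6E184 = 108686660264324.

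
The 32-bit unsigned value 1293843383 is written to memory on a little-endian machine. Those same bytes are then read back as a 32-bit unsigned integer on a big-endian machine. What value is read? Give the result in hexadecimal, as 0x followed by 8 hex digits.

0xB77B1E4D

1293843383 in 32-bit hexadecimal is 0x4D1E7BB7.
Stored little-endian, the bytes at ascending addresses are B7 7B 1E 4D.
Read back as big-endian, the last byte is least significant, giving 0xB77B1E4D.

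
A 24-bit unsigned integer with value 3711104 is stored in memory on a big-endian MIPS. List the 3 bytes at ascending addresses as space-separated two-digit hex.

3711104 in hexadecimal, padded to 24 bits, is 0x38A080.
Split into bytes (most-significant first): 38 A0 80.
Big-endian stores the most-significant byte at the lowest address.
So the memory order matches the most-significant-first order: 38 A0 80.

38 A0 80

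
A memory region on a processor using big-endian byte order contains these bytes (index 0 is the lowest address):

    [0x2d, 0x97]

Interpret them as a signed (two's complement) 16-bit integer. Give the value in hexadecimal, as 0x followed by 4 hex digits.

0x2D97

In big-endian order the high byte comes first in memory.
The bytes are already most-significant first: 0x2D97.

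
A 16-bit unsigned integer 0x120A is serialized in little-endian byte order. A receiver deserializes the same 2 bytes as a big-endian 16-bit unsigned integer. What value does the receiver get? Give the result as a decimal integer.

Stored little-endian, the bytes at ascending addresses are 0A 12.
Read back as big-endian, the last byte is least significant, giving 0x0A12.
0x0A12 = 2578.

2578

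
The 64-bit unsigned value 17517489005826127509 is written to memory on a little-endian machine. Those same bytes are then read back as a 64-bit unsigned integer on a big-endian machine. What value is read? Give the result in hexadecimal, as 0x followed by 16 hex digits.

0x95B6136D709F1AF3

17517489005826127509 in 64-bit hexadecimal is 0xF31A9F706D13B695.
Stored little-endian, the bytes at ascending addresses are 95 B6 13 6D 70 9F 1A F3.
Read back as big-endian, the last byte is least significant, giving 0x95B6136D709F1AF3.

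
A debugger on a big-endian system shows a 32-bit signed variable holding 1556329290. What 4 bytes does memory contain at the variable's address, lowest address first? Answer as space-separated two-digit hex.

1556329290 in hexadecimal, padded to 32 bits, is 0x5CC3B34A.
Split into bytes (most-significant first): 5C C3 B3 4A.
In big-endian order the high byte comes first in memory.
So the memory order matches the most-significant-first order: 5C C3 B3 4A.

5C C3 B3 4A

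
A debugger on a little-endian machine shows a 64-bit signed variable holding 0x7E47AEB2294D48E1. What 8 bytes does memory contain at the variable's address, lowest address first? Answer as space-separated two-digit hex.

Split into bytes (most-significant first): 7E 47 AE B2 29 4D 48 E1.
Little-endian stores the least-significant byte at the lowest address.
So at ascending addresses the bytes are E1 48 4D 29 B2 AE 47 7E.

E1 48 4D 29 B2 AE 47 7E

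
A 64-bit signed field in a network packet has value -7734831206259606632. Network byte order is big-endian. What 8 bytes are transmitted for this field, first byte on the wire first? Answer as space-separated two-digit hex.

Two's complement of -7734831206259606632 in 64 bits: 7734831206259606632 = 0x6B57A4004EB5C468; invert → 0x94A85BFFB14A3B97; add 1 → 0x94A85BFFB14A3B98.
Split into bytes (most-significant first): 94 A8 5B FF B1 4A 3B 98.
Big-endian stores the most-significant byte at the lowest address.
So the memory order matches the most-significant-first order: 94 A8 5B FF B1 4A 3B 98.

94 A8 5B FF B1 4A 3B 98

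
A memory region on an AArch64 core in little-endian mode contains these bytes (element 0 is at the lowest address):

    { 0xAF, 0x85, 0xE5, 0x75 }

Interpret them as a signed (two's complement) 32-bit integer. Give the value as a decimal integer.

1977976239

Little-endian: lowest address holds the least-significant byte.
Reassemble most-significant byte first: 75 E5 85 AF → 0x75E585AF.
0x75E585AF = 1977976239.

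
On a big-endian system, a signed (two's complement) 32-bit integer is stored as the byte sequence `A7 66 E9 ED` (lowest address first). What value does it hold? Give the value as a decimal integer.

-1486427667

Big-endian: lowest address holds the most-significant byte.
The bytes are already most-significant first: 0xA766E9ED.
Top bit is set, so as a signed 32-bit value this is 0xA766E9ED − 2^32 = -1486427667.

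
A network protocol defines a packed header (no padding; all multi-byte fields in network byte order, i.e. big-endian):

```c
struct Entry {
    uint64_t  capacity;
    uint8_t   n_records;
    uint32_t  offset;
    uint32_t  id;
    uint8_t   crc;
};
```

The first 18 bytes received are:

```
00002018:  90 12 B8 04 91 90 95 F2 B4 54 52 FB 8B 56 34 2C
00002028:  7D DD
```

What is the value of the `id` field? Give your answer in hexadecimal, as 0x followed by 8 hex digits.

0x56342C7D

`id` follows `capacity` (8 B), `n_records` (1 B), `offset` (4 B), so it starts at offset 8 + 1 + 4 = 13 and occupies 4 bytes.
Bytes at offsets 13..16: 56 34 2C 7D.
In big-endian order the high byte comes first in memory.
The bytes are already most-significant first: 0x56342C7D.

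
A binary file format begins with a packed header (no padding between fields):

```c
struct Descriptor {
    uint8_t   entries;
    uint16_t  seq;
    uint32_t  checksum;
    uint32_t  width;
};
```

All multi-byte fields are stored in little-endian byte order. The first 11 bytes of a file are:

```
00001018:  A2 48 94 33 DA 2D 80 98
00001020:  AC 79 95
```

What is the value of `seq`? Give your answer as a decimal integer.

`seq` follows `entries` (1 byte), so it starts at byte offset 1 and occupies 2 bytes.
Bytes at offsets 1..2: 48 94.
In little-endian order the low byte comes first in memory.
Reassemble most-significant byte first: 94 48 → 0x9448.
0x9448 = 37960.

37960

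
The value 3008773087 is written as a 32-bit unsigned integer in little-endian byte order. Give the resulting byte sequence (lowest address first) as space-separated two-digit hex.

3008773087 in hexadecimal, padded to 32 bits, is 0xB3563BDF.
Split into bytes (most-significant first): B3 56 3B DF.
Little-endian stores the least-significant byte at the lowest address.
So at ascending addresses the bytes are DF 3B 56 B3.

DF 3B 56 B3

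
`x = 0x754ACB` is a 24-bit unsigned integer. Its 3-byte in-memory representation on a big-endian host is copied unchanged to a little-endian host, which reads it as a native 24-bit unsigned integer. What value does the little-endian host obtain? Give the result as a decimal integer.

13322869

Stored big-endian, the bytes at ascending addresses are 75 4A CB.
Read back as little-endian, the first byte is least significant, giving 0xCB4A75.
0xCB4A75 = 13322869.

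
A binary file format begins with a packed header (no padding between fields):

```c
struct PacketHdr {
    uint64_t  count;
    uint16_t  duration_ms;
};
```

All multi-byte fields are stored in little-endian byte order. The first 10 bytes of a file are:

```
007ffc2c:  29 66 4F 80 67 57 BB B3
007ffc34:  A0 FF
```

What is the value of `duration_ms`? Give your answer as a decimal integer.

65440

`duration_ms` follows `count` (8 bytes), so it starts at byte offset 8 and occupies 2 bytes.
Bytes at offsets 8..9: A0 FF.
Little-endian: lowest address holds the least-significant byte.
Reassemble most-significant byte first: FF A0 → 0xFFA0.
0xFFA0 = 65440.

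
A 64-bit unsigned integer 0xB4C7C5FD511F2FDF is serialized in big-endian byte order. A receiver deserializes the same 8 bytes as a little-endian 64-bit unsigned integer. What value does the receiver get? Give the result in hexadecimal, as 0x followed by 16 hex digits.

Stored big-endian, the bytes at ascending addresses are B4 C7 C5 FD 51 1F 2F DF.
Read back as little-endian, the first byte is least significant, giving 0xDF2F1F51FDC5C7B4.

0xDF2F1F51FDC5C7B4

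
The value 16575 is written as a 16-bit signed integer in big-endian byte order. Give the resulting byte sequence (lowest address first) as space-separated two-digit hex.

16575 in hexadecimal, padded to 16 bits, is 0x40BF.
Split into bytes (most-significant first): 40 BF.
Big-endian: lowest address holds the most-significant byte.
So the memory order matches the most-significant-first order: 40 BF.

40 BF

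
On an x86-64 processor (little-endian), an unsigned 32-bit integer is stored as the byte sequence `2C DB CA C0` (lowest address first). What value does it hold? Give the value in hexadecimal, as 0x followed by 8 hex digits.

Little-endian: lowest address holds the least-significant byte.
Reassemble most-significant byte first: C0 CA DB 2C → 0xC0CADB2C.

0xC0CADB2C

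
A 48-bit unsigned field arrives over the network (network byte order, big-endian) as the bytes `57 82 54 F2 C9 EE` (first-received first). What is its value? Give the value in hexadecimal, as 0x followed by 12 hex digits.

0x578254F2C9EE

In big-endian order the high byte comes first in memory.
The bytes are already most-significant first: 0x578254F2C9EE.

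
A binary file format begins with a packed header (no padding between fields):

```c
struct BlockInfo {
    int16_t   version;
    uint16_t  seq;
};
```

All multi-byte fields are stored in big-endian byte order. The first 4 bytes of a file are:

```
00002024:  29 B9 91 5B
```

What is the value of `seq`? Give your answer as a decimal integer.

`seq` follows `version` (2 bytes), so it starts at byte offset 2 and occupies 2 bytes.
Bytes at offsets 2..3: 91 5B.
Big-endian stores the most-significant byte at the lowest address.
The bytes are already most-significant first: 0x915B.
0x915B = 37211.

37211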